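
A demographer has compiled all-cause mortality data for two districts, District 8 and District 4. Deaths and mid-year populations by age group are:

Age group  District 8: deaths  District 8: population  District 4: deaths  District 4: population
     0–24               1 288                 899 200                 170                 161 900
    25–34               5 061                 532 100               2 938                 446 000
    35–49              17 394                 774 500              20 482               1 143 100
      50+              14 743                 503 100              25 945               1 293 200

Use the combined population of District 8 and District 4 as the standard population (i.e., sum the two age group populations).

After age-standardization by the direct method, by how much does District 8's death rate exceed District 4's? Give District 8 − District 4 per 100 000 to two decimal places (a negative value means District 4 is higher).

496.66

Age-specific rates per 100 000 for District 8: 143.24, 951.14, 2245.84, 2930.43.
For District 4: 105.00, 658.74, 1791.79, 2006.26.
Combined standard total = 5 753 100; weights = 0.1844, 0.1700, 0.3333, 0.3122.
District 8: 0.1844×143.24 + 0.1700×951.14 + 0.3333×2245.84 + 0.3122×2930.43 = 1851.6706 per 100 000.
District 4: 0.1844×105.00 + 0.1700×658.74 + 0.3333×1791.79 + 0.3122×2006.26 = 1355.0143 per 100 000.
Difference = 1851.6706 − 1355.0143 = 496.6564.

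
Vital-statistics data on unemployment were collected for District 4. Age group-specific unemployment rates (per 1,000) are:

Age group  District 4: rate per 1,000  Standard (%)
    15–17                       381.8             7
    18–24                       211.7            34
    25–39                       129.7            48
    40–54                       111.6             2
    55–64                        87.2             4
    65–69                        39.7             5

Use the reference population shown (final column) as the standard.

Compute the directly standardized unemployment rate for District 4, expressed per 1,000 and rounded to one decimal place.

Standard weights: 0.07, 0.34, 0.48, 0.02, 0.04, 0.05.
Standardized rate: 0.0700×381.8 + 0.3400×211.7 + 0.4800×129.7 + 0.0200×111.6 + 0.0400×87.2 + 0.0500×39.7 = 168.6650 per 1,000.

168.7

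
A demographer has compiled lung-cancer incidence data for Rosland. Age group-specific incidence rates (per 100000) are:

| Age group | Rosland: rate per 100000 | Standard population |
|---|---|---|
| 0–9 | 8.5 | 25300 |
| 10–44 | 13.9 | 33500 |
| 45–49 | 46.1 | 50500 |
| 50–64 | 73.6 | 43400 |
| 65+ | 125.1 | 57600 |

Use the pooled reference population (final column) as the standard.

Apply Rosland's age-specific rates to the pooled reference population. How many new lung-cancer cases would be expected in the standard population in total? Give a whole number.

Expected new lung-cancer cases = Σ (standard pop × age-specific rate ÷ 100000)
= 25300×8.5/100000 + 33500×13.9/100000 + 50500×46.1/100000 + 43400×73.6/100000 + 57600×125.1/100000
= 2.15 + 4.66 + 23.28 + 31.94 + 72.06 = 134.09.

134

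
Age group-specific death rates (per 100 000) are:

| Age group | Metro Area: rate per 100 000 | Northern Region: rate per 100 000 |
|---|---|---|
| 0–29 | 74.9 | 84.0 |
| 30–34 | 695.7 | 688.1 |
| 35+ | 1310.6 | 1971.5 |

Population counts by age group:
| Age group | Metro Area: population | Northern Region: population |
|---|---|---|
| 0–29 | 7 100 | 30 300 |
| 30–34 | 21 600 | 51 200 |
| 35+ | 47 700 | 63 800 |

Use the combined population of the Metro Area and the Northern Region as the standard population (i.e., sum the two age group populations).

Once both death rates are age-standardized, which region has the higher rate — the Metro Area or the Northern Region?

Northern Region

Combined standard total = 221 700; weights = 0.1687, 0.3284, 0.5029.
The Metro Area: 0.1687×74.9 + 0.3284×695.7 + 0.5029×1310.6 = 900.2261 per 100 000.
The Northern Region: 0.1687×84.0 + 0.3284×688.1 + 0.5029×1971.5 = 1231.6533 per 100 000.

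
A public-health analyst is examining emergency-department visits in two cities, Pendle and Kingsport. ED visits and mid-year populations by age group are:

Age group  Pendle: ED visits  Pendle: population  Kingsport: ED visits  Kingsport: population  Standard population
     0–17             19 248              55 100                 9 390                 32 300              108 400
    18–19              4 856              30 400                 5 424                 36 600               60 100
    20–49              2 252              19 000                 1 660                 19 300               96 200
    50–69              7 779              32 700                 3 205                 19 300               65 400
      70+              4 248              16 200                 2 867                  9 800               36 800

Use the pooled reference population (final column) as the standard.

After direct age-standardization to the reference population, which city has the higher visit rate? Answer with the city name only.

Age-specific rates per 1 000 for Pendle: 349.328, 159.737, 118.526, 237.890, 262.222.
For Kingsport: 290.712, 148.197, 86.010, 166.062, 292.551.
Standard total = 366 900; weights = 0.2954, 0.1638, 0.2622, 0.1783, 0.1003.
Pendle: 0.2954×349.328 + 0.1638×159.737 + 0.2622×118.526 + 0.1783×237.890 + 0.1003×262.222 = 229.1562 per 1 000.
Kingsport: 0.2954×290.712 + 0.1638×148.197 + 0.2622×86.010 + 0.1783×166.062 + 0.1003×292.551 = 191.6608 per 1 000.

Pendle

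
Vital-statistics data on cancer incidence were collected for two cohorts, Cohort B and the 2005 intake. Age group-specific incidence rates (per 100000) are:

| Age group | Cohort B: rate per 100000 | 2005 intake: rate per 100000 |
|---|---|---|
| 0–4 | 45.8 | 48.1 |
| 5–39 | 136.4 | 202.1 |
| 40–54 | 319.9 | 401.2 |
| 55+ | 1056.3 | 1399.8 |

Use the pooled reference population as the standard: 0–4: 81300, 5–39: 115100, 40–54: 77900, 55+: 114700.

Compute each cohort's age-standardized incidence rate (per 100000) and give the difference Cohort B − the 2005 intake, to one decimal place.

-137.5

Standard total = 389000; weights = 0.2090, 0.2959, 0.2003, 0.2949.
Cohort B: 0.2090×45.8 + 0.2959×136.4 + 0.2003×319.9 + 0.2949×1056.3 = 425.4524 per 100000.
The 2005 intake: 0.2090×48.1 + 0.2959×202.1 + 0.2003×401.2 + 0.2949×1399.8 = 562.9377 per 100000.
Difference = 425.4524 − 562.9377 = -137.4853.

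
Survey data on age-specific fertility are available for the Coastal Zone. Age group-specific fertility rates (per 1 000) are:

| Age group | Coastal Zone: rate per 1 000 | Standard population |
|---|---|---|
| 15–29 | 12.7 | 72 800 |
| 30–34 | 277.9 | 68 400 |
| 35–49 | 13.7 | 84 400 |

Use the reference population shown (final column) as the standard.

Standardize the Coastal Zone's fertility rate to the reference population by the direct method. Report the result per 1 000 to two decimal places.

93.48

Standard total = 225 600; weights = 0.3227, 0.3032, 0.3741.
Standardized rate: 0.3227×12.7 + 0.3032×277.9 + 0.3741×13.7 = 93.4805 per 1 000.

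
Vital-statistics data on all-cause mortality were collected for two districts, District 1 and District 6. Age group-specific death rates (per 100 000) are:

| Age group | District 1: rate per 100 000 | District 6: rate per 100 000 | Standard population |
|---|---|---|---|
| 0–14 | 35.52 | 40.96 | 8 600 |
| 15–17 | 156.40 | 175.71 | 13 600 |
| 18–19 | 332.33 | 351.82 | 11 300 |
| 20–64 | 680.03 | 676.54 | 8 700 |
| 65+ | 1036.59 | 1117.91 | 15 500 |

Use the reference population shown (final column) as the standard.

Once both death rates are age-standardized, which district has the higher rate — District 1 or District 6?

Standard total = 57 700; weights = 0.1490, 0.2357, 0.1958, 0.1508, 0.2686.
District 1: 0.1490×35.52 + 0.2357×156.40 + 0.1958×332.33 + 0.1508×680.03 + 0.2686×1036.59 = 488.2365 per 100 000.
District 6: 0.1490×40.96 + 0.2357×175.71 + 0.1958×351.82 + 0.1508×676.54 + 0.2686×1117.91 = 518.7345 per 100 000.

District 6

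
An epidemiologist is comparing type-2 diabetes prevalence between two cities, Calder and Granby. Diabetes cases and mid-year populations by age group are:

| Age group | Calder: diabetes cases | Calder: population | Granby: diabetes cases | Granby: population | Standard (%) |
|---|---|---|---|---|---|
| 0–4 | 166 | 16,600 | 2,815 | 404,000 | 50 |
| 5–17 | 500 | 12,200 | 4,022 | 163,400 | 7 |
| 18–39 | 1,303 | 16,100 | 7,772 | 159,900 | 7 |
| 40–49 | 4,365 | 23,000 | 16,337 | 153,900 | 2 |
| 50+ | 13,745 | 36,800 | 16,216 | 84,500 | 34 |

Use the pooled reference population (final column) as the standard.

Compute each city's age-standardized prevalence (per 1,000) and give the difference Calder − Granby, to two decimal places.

Age-specific rates per 1,000 for Calder: 10.000, 40.984, 80.932, 189.783, 373.505.
For Granby: 6.968, 24.614, 48.605, 106.153, 191.905.
Standard weights: 0.50, 0.07, 0.07, 0.02, 0.34.
Calder: 0.5000×10.000 + 0.0700×40.984 + 0.0700×80.932 + 0.0200×189.783 + 0.3400×373.505 = 144.3216 per 1,000.
Granby: 0.5000×6.968 + 0.0700×24.614 + 0.0700×48.605 + 0.0200×106.153 + 0.3400×191.905 = 75.9802 per 1,000.
Difference = 144.3216 − 75.9802 = 68.3414.

68.34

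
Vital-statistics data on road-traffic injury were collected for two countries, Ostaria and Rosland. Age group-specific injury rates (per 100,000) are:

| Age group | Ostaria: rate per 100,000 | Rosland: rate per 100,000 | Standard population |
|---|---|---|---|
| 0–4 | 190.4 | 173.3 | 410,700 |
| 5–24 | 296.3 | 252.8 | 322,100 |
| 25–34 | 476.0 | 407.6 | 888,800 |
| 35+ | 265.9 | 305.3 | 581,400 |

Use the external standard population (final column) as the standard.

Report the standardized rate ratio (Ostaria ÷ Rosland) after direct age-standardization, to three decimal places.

1.085

Standard total = 2,203,000; weights = 0.1864, 0.1462, 0.4034, 0.2639.
Ostaria: 0.1864×190.4 + 0.1462×296.3 + 0.4034×476.0 + 0.2639×265.9 = 341.0343 per 100,000.
Rosland: 0.1864×173.3 + 0.1462×252.8 + 0.4034×407.6 + 0.2639×305.3 = 314.2885 per 100,000.
Ratio = 341.0343 ÷ 314.2885 = 1.08510.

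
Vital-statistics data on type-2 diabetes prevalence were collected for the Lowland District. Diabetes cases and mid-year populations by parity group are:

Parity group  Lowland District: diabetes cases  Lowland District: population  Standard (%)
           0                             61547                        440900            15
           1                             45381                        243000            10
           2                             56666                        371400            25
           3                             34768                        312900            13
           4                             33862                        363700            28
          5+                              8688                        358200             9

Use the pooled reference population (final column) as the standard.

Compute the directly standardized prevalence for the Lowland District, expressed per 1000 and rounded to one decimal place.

Parity-specific rates per 1000 for the Lowland District: 139.594, 186.753, 152.574, 111.115, 93.104, 24.255.
Standard weights: 0.15, 0.10, 0.25, 0.13, 0.28, 0.09.
Standardized rate: 0.1500×139.594 + 0.1000×186.753 + 0.2500×152.574 + 0.1300×111.115 + 0.2800×93.104 + 0.0900×24.255 = 120.4550 per 1000.

120.5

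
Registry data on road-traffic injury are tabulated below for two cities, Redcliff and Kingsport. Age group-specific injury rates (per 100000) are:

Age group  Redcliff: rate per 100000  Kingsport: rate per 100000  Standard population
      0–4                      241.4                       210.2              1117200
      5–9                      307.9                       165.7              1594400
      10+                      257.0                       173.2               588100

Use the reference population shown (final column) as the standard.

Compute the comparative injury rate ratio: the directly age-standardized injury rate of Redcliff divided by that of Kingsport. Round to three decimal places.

Standard total = 3299700; weights = 0.3386, 0.4832, 0.1782.
Redcliff: 0.3386×241.4 + 0.4832×307.9 + 0.1782×257.0 = 276.3129 per 100000.
Kingsport: 0.3386×210.2 + 0.4832×165.7 + 0.1782×173.2 = 182.1034 per 100000.
Ratio = 276.3129 ÷ 182.1034 = 1.51734.

1.517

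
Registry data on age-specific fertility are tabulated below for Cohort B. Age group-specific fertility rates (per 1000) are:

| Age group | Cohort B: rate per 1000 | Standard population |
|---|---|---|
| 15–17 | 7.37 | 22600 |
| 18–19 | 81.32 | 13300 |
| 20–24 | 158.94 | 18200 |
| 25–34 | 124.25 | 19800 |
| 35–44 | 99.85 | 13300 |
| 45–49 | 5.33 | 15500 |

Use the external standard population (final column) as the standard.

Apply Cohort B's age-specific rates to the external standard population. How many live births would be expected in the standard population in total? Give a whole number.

Expected live births = Σ (standard pop × age-specific rate ÷ 1000)
= 22600×7.37/1000 + 13300×81.32/1000 + 18200×158.94/1000 + 19800×124.25/1000 + 13300×99.85/1000 + 15500×5.33/1000
= 166.56 + 1081.56 + 2892.71 + 2460.15 + 1328.01 + 82.61 = 8011.60.

8012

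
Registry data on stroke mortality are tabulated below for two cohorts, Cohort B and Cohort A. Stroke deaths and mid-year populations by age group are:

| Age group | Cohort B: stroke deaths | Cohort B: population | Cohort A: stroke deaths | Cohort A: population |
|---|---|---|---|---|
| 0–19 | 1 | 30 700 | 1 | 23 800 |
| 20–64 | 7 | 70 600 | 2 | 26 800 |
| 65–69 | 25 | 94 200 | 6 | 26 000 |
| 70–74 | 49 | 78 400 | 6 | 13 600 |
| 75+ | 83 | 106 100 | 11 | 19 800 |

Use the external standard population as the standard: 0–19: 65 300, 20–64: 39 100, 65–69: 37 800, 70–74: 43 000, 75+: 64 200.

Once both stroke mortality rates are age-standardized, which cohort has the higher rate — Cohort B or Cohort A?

Age-specific rates per 100 000 for Cohort B: 3.26, 9.92, 26.54, 62.50, 78.23.
For Cohort A: 4.20, 7.46, 23.08, 44.12, 55.56.
Standard total = 249 400; weights = 0.2618, 0.1568, 0.1516, 0.1724, 0.2574.
Cohort B: 0.2618×3.26 + 0.1568×9.92 + 0.1516×26.54 + 0.1724×62.50 + 0.2574×78.23 = 37.3429 per 100 000.
Cohort A: 0.2618×4.20 + 0.1568×7.46 + 0.1516×23.08 + 0.1724×44.12 + 0.2574×55.56 = 27.6752 per 100 000.

Cohort B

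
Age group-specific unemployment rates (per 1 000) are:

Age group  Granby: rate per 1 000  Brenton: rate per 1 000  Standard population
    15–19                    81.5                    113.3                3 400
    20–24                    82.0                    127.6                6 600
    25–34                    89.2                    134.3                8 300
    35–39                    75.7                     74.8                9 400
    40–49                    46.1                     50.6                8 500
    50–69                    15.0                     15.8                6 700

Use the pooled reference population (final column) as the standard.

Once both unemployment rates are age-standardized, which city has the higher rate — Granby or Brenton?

Standard total = 42 900; weights = 0.0793, 0.1538, 0.1935, 0.2191, 0.1981, 0.1562.
Granby: 0.0793×81.5 + 0.1538×82.0 + 0.1935×89.2 + 0.2191×75.7 + 0.1981×46.1 + 0.1562×15.0 = 64.3960 per 1 000.
Brenton: 0.0793×113.3 + 0.1538×127.6 + 0.1935×134.3 + 0.2191×74.8 + 0.1981×50.6 + 0.1562×15.8 = 83.4767 per 1 000.

Brenton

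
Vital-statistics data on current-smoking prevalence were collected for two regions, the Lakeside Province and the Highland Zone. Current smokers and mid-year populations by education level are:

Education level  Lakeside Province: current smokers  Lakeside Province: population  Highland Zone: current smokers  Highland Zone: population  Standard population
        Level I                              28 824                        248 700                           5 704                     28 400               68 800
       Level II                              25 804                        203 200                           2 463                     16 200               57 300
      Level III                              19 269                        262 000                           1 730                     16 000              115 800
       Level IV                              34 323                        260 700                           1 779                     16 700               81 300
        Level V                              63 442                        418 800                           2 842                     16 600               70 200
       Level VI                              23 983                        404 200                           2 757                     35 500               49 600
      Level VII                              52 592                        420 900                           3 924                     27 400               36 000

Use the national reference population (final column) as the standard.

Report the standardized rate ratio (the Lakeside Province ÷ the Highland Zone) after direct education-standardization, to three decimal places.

0.812

Education-specific rates per 1 000 for the Lakeside Province: 115.899, 126.988, 73.546, 131.657, 151.485, 59.334, 124.951.
For the Highland Zone: 200.845, 152.037, 108.125, 106.527, 171.205, 77.662, 143.212.
Standard total = 479 000; weights = 0.1436, 0.1196, 0.2418, 0.1697, 0.1466, 0.1035, 0.0752.
The Lakeside Province: 0.1436×115.899 + 0.1196×126.988 + 0.2418×73.546 + 0.1697×131.657 + 0.1466×151.485 + 0.1035×59.334 + 0.0752×124.951 = 109.6995 per 1 000.
The Highland Zone: 0.1436×200.845 + 0.1196×152.037 + 0.2418×108.125 + 0.1697×106.527 + 0.1466×171.205 + 0.1035×77.662 + 0.0752×143.212 = 135.1516 per 1 000.
Ratio = 109.6995 ÷ 135.1516 = 0.81168.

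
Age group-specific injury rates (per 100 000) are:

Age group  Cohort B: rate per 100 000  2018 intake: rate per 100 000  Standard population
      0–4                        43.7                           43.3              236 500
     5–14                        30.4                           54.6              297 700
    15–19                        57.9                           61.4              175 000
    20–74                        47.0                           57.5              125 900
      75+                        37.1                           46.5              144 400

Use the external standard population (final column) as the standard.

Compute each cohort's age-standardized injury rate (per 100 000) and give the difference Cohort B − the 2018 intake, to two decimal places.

Standard total = 979 500; weights = 0.2414, 0.3039, 0.1787, 0.1285, 0.1474.
Cohort B: 0.2414×43.7 + 0.3039×30.4 + 0.1787×57.9 + 0.1285×47.0 + 0.1474×37.1 = 41.6459 per 100 000.
The 2018 intake: 0.2414×43.3 + 0.3039×54.6 + 0.1787×61.4 + 0.1285×57.5 + 0.1474×46.5 = 52.2652 per 100 000.
Difference = 41.6459 − 52.2652 = -10.6192.

-10.62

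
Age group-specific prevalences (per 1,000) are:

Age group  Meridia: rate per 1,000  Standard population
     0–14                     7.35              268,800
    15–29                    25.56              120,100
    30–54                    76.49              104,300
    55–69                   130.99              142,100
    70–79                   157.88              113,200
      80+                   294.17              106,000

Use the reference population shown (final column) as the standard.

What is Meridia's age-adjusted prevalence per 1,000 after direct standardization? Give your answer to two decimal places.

94.43

Standard total = 854,500; weights = 0.3146, 0.1406, 0.1221, 0.1663, 0.1325, 0.1240.
Standardized rate: 0.3146×7.35 + 0.1406×25.56 + 0.1221×76.49 + 0.1663×130.99 + 0.1325×157.88 + 0.1240×294.17 = 94.4307 per 1,000.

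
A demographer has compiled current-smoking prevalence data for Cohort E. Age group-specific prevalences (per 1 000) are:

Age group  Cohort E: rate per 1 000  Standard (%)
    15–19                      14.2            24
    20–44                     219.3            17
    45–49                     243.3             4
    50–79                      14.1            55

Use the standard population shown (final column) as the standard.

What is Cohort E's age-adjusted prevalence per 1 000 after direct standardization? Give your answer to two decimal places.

Standard weights: 0.24, 0.17, 0.04, 0.55.
Standardized rate: 0.2400×14.2 + 0.1700×219.3 + 0.0400×243.3 + 0.5500×14.1 = 58.1760 per 1 000.

58.18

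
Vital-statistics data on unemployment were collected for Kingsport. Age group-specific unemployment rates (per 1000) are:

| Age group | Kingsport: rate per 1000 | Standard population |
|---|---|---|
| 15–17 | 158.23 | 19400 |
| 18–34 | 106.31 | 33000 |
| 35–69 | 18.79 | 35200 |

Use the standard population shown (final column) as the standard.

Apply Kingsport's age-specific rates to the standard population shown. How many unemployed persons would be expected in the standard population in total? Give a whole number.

7239

Expected unemployed persons = Σ (standard pop × age-specific rate ÷ 1000)
= 19400×158.23/1000 + 33000×106.31/1000 + 35200×18.79/1000
= 3069.66 + 3508.23 + 661.41 = 7239.30.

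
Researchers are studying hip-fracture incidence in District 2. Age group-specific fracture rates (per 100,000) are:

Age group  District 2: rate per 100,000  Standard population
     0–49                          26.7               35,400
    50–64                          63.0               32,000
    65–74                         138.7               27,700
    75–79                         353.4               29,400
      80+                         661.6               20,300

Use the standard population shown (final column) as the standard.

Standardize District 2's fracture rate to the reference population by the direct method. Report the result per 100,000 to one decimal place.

211.5

Standard total = 144,800; weights = 0.2445, 0.2210, 0.1913, 0.2030, 0.1402.
Standardized rate: 0.2445×26.7 + 0.2210×63.0 + 0.1913×138.7 + 0.2030×353.4 + 0.1402×661.6 = 211.4890 per 100,000.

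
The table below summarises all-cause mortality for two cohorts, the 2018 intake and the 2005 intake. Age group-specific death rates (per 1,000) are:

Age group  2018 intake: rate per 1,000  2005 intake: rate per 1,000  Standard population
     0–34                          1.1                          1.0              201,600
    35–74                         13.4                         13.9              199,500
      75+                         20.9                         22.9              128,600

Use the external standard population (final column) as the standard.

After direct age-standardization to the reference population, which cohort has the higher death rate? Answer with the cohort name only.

2005 intake

Standard total = 529,700; weights = 0.3806, 0.3766, 0.2428.
The 2018 intake: 0.3806×1.1 + 0.3766×13.4 + 0.2428×20.9 = 10.5396 per 1,000.
The 2005 intake: 0.3806×1.0 + 0.3766×13.9 + 0.2428×22.9 = 11.1754 per 1,000.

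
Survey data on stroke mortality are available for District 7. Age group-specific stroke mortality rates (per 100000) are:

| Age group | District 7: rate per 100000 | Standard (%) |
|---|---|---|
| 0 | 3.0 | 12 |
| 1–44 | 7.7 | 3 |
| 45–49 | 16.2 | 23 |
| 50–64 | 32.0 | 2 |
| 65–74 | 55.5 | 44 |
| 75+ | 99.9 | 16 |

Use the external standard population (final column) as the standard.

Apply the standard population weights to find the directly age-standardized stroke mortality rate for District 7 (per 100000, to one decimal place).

Standard weights: 0.12, 0.03, 0.23, 0.02, 0.44, 0.16.
Standardized rate: 0.1200×3.0 + 0.0300×7.7 + 0.2300×16.2 + 0.0200×32.0 + 0.4400×55.5 + 0.1600×99.9 = 45.3610 per 100000.

45.4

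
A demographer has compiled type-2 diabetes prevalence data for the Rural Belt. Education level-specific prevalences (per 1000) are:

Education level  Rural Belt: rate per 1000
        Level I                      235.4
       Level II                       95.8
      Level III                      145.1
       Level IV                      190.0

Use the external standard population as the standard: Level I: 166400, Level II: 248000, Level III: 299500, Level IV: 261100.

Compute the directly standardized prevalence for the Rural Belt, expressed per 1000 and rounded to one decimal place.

Standard total = 975000; weights = 0.1707, 0.2544, 0.3072, 0.2678.
Standardized rate: 0.1707×235.4 + 0.2544×95.8 + 0.3072×145.1 + 0.2678×190.0 = 159.9953 per 1000.

160.0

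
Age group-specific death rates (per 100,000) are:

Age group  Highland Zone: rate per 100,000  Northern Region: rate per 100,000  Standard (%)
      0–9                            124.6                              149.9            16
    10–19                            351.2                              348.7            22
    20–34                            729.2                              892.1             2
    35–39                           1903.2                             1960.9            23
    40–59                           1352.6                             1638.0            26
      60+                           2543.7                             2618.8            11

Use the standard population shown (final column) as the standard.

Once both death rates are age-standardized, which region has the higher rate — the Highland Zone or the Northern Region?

Standard weights: 0.16, 0.22, 0.02, 0.23, 0.26, 0.11.
The Highland Zone: 0.1600×124.6 + 0.2200×351.2 + 0.0200×729.2 + 0.2300×1903.2 + 0.2600×1352.6 + 0.1100×2543.7 = 1181.0030 per 100,000.
The Northern Region: 0.1600×149.9 + 0.2200×348.7 + 0.0200×892.1 + 0.2300×1960.9 + 0.2600×1638.0 + 0.1100×2618.8 = 1283.4950 per 100,000.

Northern Region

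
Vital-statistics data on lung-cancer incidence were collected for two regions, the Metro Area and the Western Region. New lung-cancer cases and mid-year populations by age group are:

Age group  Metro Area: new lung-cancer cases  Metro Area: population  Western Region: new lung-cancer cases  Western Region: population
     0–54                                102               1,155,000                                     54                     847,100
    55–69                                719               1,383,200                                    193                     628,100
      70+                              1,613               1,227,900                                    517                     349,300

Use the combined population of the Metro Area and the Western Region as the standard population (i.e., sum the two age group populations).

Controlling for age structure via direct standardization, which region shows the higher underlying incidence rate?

Metro Area

Age-specific rates per 100,000 for the Metro Area: 8.83, 51.98, 131.36.
For the Western Region: 6.37, 30.73, 148.01.
Combined standard total = 5,590,600; weights = 0.3581, 0.3598, 0.2821.
The Metro Area: 0.3581×8.83 + 0.3598×51.98 + 0.2821×131.36 = 58.9230 per 100,000.
The Western Region: 0.3581×6.37 + 0.3598×30.73 + 0.2821×148.01 = 55.0937 per 100,000.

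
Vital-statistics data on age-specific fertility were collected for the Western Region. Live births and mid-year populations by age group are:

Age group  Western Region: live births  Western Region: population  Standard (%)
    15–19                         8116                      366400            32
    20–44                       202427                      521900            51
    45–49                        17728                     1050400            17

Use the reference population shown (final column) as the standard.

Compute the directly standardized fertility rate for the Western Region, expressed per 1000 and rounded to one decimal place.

Age-specific rates per 1000 for the Western Region: 22.151, 387.865, 16.877.
Standard weights: 0.32, 0.51, 0.17.
Standardized rate: 0.3200×22.151 + 0.5100×387.865 + 0.1700×16.877 = 207.7688 per 1000.

207.8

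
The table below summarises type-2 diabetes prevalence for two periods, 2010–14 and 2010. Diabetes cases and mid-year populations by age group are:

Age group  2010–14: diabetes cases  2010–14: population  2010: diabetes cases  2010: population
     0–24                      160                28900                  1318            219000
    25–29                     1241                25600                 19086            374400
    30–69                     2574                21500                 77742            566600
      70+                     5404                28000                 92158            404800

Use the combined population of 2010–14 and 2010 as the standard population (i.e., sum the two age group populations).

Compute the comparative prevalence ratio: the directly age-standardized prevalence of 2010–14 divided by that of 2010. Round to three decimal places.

Age-specific rates per 1000 for 2010–14: 5.536, 48.477, 119.721, 193.000.
For 2010: 6.018, 50.978, 137.208, 227.663.
Combined standard total = 1668800; weights = 0.1485, 0.2397, 0.3524, 0.2593.
2010–14: 0.1485×5.536 + 0.2397×48.477 + 0.3524×119.721 + 0.2593×193.000 = 104.6868 per 1000.
2010: 0.1485×6.018 + 0.2397×50.978 + 0.3524×137.208 + 0.2593×227.663 = 120.5102 per 1000.
Ratio = 104.6868 ÷ 120.5102 = 0.86870.

0.869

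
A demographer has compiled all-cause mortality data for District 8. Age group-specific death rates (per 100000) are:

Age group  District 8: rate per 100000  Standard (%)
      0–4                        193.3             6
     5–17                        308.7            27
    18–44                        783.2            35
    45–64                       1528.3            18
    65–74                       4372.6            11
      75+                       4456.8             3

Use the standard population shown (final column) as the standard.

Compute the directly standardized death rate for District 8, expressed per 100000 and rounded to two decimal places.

1258.85

Standard weights: 0.06, 0.27, 0.35, 0.18, 0.11, 0.03.
Standardized rate: 0.0600×193.3 + 0.2700×308.7 + 0.3500×783.2 + 0.1800×1528.3 + 0.1100×4372.6 + 0.0300×4456.8 = 1258.8510 per 100000.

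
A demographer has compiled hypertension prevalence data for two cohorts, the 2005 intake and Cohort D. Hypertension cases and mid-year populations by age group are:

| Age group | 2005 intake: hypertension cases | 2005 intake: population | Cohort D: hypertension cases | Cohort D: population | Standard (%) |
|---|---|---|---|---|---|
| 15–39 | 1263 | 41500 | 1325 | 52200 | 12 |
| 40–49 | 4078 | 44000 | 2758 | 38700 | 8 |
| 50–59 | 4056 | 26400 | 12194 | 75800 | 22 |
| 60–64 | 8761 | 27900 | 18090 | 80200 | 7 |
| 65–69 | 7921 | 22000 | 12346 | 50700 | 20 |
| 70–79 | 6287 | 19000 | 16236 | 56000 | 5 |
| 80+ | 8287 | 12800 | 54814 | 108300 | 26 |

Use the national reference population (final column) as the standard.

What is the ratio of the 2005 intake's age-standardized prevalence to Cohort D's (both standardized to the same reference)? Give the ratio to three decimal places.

1.271

Age-specific rates per 1000 for the 2005 intake: 30.434, 92.682, 153.636, 314.014, 360.045, 330.895, 647.422.
For Cohort D: 25.383, 71.266, 160.871, 225.561, 243.511, 289.929, 506.131.
Standard weights: 0.12, 0.08, 0.22, 0.07, 0.20, 0.05, 0.26.
The 2005 intake: 0.1200×30.434 + 0.0800×92.682 + 0.2200×153.636 + 0.0700×314.014 + 0.2000×360.045 + 0.0500×330.895 + 0.2600×647.422 = 323.7311 per 1000.
Cohort D: 0.1200×25.383 + 0.0800×71.266 + 0.2200×160.871 + 0.0700×225.561 + 0.2000×243.511 + 0.0500×289.929 + 0.2600×506.131 = 254.7208 per 1000.
Ratio = 323.7311 ÷ 254.7208 = 1.27093.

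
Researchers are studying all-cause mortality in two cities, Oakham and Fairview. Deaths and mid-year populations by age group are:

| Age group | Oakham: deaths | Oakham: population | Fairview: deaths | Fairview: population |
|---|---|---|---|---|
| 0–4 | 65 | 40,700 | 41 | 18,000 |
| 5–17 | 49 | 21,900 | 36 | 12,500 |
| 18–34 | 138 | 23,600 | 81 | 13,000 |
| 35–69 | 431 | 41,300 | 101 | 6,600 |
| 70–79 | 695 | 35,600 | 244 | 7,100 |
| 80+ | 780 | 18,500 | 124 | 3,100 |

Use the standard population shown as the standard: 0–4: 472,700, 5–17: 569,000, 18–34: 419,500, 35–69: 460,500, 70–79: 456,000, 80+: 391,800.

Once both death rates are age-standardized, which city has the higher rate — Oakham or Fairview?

Fairview

Age-specific rates per 100,000 for Oakham: 159.71, 223.74, 584.75, 1043.58, 1952.25, 4216.22.
For Fairview: 227.78, 288.00, 623.08, 1530.30, 3436.62, 4000.00.
Standard total = 2,769,500; weights = 0.1707, 0.2055, 0.1515, 0.1663, 0.1647, 0.1415.
Oakham: 0.1707×159.71 + 0.2055×223.74 + 0.1515×584.75 + 0.1663×1043.58 + 0.1647×1952.25 + 0.1415×4216.22 = 1253.2271 per 100,000.
Fairview: 0.1707×227.78 + 0.2055×288.00 + 0.1515×623.08 + 0.1663×1530.30 + 0.1647×3436.62 + 0.1415×4000.00 = 1578.5977 per 100,000.
The crude rates (1188.33 vs 1039.80) would put Oakham higher, but that reflects its age composition; once standardized to a common age structure, Fairview has the higher underlying rate.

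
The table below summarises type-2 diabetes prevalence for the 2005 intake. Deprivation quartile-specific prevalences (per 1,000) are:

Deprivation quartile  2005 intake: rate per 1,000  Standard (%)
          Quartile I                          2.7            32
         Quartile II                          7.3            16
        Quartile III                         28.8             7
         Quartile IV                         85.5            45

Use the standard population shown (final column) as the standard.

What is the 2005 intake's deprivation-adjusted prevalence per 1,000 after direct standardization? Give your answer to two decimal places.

Standard weights: 0.32, 0.16, 0.07, 0.45.
Standardized rate: 0.3200×2.7 + 0.1600×7.3 + 0.0700×28.8 + 0.4500×85.5 = 42.5230 per 1,000.

42.52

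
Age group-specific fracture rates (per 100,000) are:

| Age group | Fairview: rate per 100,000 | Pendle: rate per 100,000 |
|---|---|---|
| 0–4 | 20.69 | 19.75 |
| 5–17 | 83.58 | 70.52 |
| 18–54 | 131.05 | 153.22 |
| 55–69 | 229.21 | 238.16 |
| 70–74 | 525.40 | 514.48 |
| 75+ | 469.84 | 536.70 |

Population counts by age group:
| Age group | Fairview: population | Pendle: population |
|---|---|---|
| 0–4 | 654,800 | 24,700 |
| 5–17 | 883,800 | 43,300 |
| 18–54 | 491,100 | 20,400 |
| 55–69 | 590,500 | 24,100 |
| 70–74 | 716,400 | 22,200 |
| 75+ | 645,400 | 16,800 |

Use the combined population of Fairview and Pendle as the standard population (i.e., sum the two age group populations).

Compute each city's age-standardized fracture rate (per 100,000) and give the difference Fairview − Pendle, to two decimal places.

-9.75

Combined standard total = 4,133,500; weights = 0.1644, 0.2243, 0.1237, 0.1487, 0.1787, 0.1602.
Fairview: 0.1644×20.69 + 0.2243×83.58 + 0.1237×131.05 + 0.1487×229.21 + 0.1787×525.40 + 0.1602×469.84 = 241.5964 per 100,000.
Pendle: 0.1644×19.75 + 0.2243×70.52 + 0.1237×153.22 + 0.1487×238.16 + 0.1787×514.48 + 0.1602×536.70 = 251.3468 per 100,000.
Difference = 241.5964 − 251.3468 = -9.7504.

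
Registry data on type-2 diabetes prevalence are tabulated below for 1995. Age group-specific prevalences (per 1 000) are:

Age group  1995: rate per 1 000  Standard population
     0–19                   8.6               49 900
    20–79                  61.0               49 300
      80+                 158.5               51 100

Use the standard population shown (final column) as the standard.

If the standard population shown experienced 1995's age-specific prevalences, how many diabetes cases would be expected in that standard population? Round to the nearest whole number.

Expected diabetes cases = Σ (standard pop × age-specific rate ÷ 1 000)
= 49 900×8.6/1 000 + 49 300×61.0/1 000 + 51 100×158.5/1 000
= 429.14 + 3007.30 + 8099.35 = 11535.79.

11536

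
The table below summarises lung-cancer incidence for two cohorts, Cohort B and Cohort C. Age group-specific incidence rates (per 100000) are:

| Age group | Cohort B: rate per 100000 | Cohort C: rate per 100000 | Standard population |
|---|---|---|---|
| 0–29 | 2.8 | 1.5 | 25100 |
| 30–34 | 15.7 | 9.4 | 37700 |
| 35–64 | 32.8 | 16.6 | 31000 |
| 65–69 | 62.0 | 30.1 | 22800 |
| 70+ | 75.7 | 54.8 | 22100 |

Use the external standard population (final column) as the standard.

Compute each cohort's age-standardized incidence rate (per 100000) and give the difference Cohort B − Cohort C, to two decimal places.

14.14

Standard total = 138700; weights = 0.1810, 0.2718, 0.2235, 0.1644, 0.1593.
Cohort B: 0.1810×2.8 + 0.2718×15.7 + 0.2235×32.8 + 0.1644×62.0 + 0.1593×75.7 = 34.3586 per 100000.
Cohort C: 0.1810×1.5 + 0.2718×9.4 + 0.2235×16.6 + 0.1644×30.1 + 0.1593×54.8 = 20.2162 per 100000.
Difference = 34.3586 − 20.2162 = 14.1424.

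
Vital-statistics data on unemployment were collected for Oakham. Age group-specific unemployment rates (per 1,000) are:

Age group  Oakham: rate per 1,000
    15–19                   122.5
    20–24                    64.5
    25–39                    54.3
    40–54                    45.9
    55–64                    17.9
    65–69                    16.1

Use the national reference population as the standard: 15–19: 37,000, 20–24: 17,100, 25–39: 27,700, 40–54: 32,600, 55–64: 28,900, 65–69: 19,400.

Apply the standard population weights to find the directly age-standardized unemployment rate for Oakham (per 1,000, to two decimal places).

58.18

Standard total = 162,700; weights = 0.2274, 0.1051, 0.1703, 0.2004, 0.1776, 0.1192.
Standardized rate: 0.2274×122.5 + 0.1051×64.5 + 0.1703×54.3 + 0.2004×45.9 + 0.1776×17.9 + 0.1192×16.1 = 58.1779 per 1,000.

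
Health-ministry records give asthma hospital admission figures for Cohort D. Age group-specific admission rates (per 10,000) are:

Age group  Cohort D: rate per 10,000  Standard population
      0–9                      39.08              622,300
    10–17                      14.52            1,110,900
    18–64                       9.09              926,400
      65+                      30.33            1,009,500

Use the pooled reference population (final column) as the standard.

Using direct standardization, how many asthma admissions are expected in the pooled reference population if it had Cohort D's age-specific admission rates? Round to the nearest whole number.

7949

Expected asthma admissions = Σ (standard pop × age-specific rate ÷ 10,000)
= 622,300×39.08/10,000 + 1,110,900×14.52/10,000 + 926,400×9.09/10,000 + 1,009,500×30.33/10,000
= 2431.95 + 1613.03 + 842.10 + 3061.81 = 7948.89.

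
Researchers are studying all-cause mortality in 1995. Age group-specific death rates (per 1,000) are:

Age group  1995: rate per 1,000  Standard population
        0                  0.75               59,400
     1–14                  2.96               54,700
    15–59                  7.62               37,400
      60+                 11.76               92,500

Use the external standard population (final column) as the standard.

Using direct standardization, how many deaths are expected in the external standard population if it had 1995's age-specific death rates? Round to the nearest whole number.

1579

Expected deaths = Σ (standard pop × age-specific rate ÷ 1,000)
= 59,400×0.75/1,000 + 54,700×2.96/1,000 + 37,400×7.62/1,000 + 92,500×11.76/1,000
= 44.55 + 161.91 + 284.99 + 1087.80 = 1579.25.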